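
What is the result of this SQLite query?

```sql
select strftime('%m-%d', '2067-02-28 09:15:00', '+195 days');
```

First apply '+195 days': 2067-02-28 09:15:00 → 2067-09-11 09:15:00.
`%m-%d` extracts the month-day: 09-11.

09-11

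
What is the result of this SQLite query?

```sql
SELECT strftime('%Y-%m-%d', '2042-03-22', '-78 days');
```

2042-01-03

First apply '-78 days': 2042-03-22 → 2042-01-03.
`%Y-%m-%d` extracts the ISO date: 2042-01-03.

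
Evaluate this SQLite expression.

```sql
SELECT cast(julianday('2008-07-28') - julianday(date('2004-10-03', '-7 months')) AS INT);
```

1608

Adding -7 months to 2004-10-03 gives 2004-03-03.
28 days remain in March 2004 after the 3rd (31 − 3).
Full months from April 2004 through June 2008 contribute their day counts.
Then 28 days into July 2008.
Total: 28 + 30 + 31 + 30 + 31 + 31 + 30 + 31 + 30 + 31 + 31 + 28 + 31 + 30 + 31 + 30 + 31 + 31 + 30 + 31 + 30 + 31 + 31 + 28 + 31 + 30 + 31 + 30 + 31 + 31 + 30 + 31 + 30 + 31 + 31 + 28 + 31 + 30 + 31 + 30 + 31 + 31 + 30 + 31 + 30 + 31 + 31 + 29 + 31 + 30 + 31 + 30 + 28 = 1608.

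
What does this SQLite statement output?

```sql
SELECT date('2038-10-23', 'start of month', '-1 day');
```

`start of month` rewinds 2038-10-23 to 2038-10-01.
Going back 1 day from 2038-10-01 reaches 2038-09-30 (last day of September, 30 days).

2038-09-30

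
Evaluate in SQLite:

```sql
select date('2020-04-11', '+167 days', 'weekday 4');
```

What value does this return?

2020-10-01

Applying '+167 days' to 2020-04-11: counting 167 days forward gives 2020-09-25.
`weekday 4` advances to the next Thursday; 2020-09-25 is a Friday, so it moves forward to 2020-10-01.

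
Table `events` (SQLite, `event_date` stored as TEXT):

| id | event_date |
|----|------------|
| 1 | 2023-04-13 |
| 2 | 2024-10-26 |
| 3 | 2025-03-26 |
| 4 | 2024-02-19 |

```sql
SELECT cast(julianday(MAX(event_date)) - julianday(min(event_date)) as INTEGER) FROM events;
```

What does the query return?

MIN = 2023-04-13, MAX = 2025-03-26.
17 days remain in April 2023 after the 13th (30 − 13).
Full months from May 2023 through February 2025 contribute their day counts.
Then 26 days into March 2025.
Total: 17 + 31 + 30 + 31 + 31 + 30 + 31 + 30 + 31 + 31 + 29 + 31 + 30 + 31 + 30 + 31 + 31 + 30 + 31 + 30 + 31 + 31 + 28 + 26 = 713.

713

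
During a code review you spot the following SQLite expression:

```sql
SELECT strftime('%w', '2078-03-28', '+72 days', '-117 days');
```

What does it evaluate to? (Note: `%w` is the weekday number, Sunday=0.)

First apply '+72 days', '-117 days': 2078-03-28 → 2078-02-11.
2078-02-11 is a Friday; with Sunday=0 that is 5.

5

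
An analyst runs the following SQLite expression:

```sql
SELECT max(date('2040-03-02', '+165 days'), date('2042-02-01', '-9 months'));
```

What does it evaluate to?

2041-05-01

date('2040-03-02', '+165 days') → 2040-08-14.
date('2042-02-01', '-9 months') → 2041-05-01.
Later of the two is 2041-05-01.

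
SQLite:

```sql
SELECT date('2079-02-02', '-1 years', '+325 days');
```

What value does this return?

2078-12-24

Adding -1 year to 2079-02-02 gives 2078-02-02.
Applying '+325 days' to 2078-02-02: counting 325 days forward gives 2078-12-24.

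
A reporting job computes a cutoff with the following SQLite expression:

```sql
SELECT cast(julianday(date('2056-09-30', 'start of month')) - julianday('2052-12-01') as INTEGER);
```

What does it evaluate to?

1370

`start of month` rewinds 2056-09-30 to 2056-09-01.
30 days remain in December 2052 after the 1st (31 − 1).
Full months from January 2053 through August 2056 contribute their day counts.
Then 1 day into September 2056.
Total: 30 + 31 + 28 + 31 + 30 + 31 + 30 + 31 + 31 + 30 + 31 + 30 + 31 + 31 + 28 + 31 + 30 + 31 + 30 + 31 + 31 + 30 + 31 + 30 + 31 + 31 + 28 + 31 + 30 + 31 + 30 + 31 + 31 + 30 + 31 + 30 + 31 + 31 + 29 + 31 + 30 + 31 + 30 + 31 + 31 + 1 = 1370.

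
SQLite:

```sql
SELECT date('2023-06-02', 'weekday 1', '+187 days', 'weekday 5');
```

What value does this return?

2023-12-15

`weekday 1` advances to the next Monday; 2023-06-02 is a Friday, so it moves forward to 2023-06-05.
Applying '+187 days' to 2023-06-05: counting 187 days forward gives 2023-12-09.
`weekday 5` advances to the next Friday; 2023-12-09 is a Saturday, so it moves forward to 2023-12-15.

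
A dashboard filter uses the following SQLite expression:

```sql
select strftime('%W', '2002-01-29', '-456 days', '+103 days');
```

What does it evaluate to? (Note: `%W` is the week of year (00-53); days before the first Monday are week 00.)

06

First apply '-456 days', '+103 days': 2002-01-29 → 2001-02-10.
2001-02-10 is a Saturday. SQLite's %W counts Mondays since the year started; the result is 06.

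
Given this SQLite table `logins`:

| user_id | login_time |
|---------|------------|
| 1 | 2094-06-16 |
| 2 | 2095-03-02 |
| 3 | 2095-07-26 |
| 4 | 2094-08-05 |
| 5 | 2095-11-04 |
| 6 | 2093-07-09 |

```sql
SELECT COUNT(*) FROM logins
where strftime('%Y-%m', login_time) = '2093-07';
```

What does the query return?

Rows with year-month 2093-07: 2093-07-09 → 1.

1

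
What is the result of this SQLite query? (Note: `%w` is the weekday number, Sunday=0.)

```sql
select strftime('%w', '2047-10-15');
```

2

2047-10-15 is a Tuesday; with Sunday=0 that is 2.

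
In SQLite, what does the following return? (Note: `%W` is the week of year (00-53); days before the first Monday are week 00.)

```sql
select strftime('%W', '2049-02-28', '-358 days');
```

09

First apply '-358 days': 2049-02-28 → 2048-03-07.
2048-03-07 is a Saturday. SQLite's %W counts Mondays since the year started; the result is 09.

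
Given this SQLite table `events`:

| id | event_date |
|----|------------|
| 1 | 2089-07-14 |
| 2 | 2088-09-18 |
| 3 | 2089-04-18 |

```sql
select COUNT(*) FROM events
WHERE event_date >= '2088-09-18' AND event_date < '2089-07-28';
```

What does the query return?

3

Rows in [2088-09-18, 2089-07-28): 2089-07-14, 2088-09-18, 2089-04-18 → 3 rows.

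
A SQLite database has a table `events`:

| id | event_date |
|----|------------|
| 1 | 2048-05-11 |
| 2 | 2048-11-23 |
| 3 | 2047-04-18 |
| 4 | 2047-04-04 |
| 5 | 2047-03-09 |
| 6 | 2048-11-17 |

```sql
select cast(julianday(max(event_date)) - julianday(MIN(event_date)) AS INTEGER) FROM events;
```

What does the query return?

MIN = 2047-03-09, MAX = 2048-11-23.
22 days remain in March 2047 after the 9th (31 − 9).
Full months from April 2047 through October 2048 contribute their day counts.
Then 23 days into November 2048.
Total: 22 + 30 + 31 + 30 + 31 + 31 + 30 + 31 + 30 + 31 + 31 + 29 + 31 + 30 + 31 + 30 + 31 + 31 + 30 + 31 + 23 = 625.

625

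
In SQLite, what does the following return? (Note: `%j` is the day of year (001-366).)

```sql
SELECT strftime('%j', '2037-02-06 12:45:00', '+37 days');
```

074

First apply '+37 days': 2037-02-06 12:45:00 → 2037-03-15 12:45:00.
Day-of-year for 2037-03-15: days since 2037-01-01 inclusive = 74, zero-padded to 074.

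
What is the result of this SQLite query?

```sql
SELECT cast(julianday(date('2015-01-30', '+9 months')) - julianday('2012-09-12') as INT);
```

Adding +9 months to 2015-01-30 gives 2015-10-30.
18 days remain in September 2012 after the 12th (30 − 12).
Full months from October 2012 through September 2015 contribute their day counts.
Then 30 days into October 2015.
Total: 18 + 31 + 30 + 31 + 31 + 28 + 31 + 30 + 31 + 30 + 31 + 31 + 30 + 31 + 30 + 31 + 31 + 28 + 31 + 30 + 31 + 30 + 31 + 31 + 30 + 31 + 30 + 31 + 31 + 28 + 31 + 30 + 31 + 30 + 31 + 31 + 30 + 30 = 1143.

1143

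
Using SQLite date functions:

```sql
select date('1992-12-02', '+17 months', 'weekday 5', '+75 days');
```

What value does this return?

1994-07-20

Adding +17 months to 1992-12-02 gives 1994-05-02.
`weekday 5` advances to the next Friday; 1994-05-02 is a Monday, so it moves forward to 1994-05-06.
Applying '+75 days' to 1994-05-06: counting 75 days forward gives 1994-07-20.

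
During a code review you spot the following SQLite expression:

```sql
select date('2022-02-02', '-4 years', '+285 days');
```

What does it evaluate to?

2018-11-14

Adding -4 years to 2022-02-02 gives 2018-02-02.
Applying '+285 days' to 2018-02-02: counting 285 days forward gives 2018-11-14.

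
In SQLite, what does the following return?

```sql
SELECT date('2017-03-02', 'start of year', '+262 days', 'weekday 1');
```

`start of year` rewinds 2017-03-02 to 2017-01-01.
Applying '+262 days' to 2017-01-01: counting 262 days forward gives 2017-09-20.
`weekday 1` advances to the next Monday; 2017-09-20 is a Wednesday, so it moves forward to 2017-09-25.

2017-09-25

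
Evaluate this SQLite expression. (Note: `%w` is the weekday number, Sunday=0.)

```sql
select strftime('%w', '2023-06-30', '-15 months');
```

3

First apply '-15 months': 2023-06-30 → 2022-03-30.
2022-03-30 is a Wednesday; with Sunday=0 that is 3.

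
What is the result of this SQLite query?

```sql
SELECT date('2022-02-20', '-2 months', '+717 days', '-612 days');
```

2022-04-04

Adding -2 months to 2022-02-20 gives 2021-12-20.
Applying '+717 days' to 2021-12-20: counting 717 days forward gives 2023-12-07.
Applying '-612 days' to 2023-12-07: counting 612 days back gives 2022-04-04.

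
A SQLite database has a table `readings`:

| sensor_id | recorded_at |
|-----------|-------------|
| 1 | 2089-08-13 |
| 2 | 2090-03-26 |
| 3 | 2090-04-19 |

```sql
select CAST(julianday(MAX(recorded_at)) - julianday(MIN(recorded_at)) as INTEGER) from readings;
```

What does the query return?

MIN = 2089-08-13, MAX = 2090-04-19.
18 days remain in August 2089 after the 13th (31 − 13).
Full months from September 2089 through March 2090 contribute their day counts.
Then 19 days into April 2090.
Total: 18 + 30 + 31 + 30 + 31 + 31 + 28 + 31 + 19 = 249.

249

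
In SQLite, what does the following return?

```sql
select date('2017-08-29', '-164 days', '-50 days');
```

Applying '-164 days' to 2017-08-29: counting 164 days back gives 2017-03-18.
Applying '-50 days' to 2017-03-18: counting 50 days back gives 2017-01-27.

2017-01-27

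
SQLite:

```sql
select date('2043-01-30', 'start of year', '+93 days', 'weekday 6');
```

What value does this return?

2043-04-04

`start of year` rewinds 2043-01-30 to 2043-01-01.
Applying '+93 days' to 2043-01-01: counting 93 days forward gives 2043-04-04.
`weekday 6` advances to the next Saturday; 2043-04-04 is already a Saturday, so it stays at 2043-04-04.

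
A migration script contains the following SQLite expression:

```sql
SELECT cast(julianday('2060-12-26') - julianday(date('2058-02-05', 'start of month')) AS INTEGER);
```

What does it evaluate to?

1059

`start of month` rewinds 2058-02-05 to 2058-02-01.
27 days remain in February 2058 after the 1st (28 − 1).
Full months from March 2058 through November 2060 contribute their day counts.
Then 26 days into December 2060.
Total: 27 + 31 + 30 + 31 + 30 + 31 + 31 + 30 + 31 + 30 + 31 + 31 + 28 + 31 + 30 + 31 + 30 + 31 + 31 + 30 + 31 + 30 + 31 + 31 + 29 + 31 + 30 + 31 + 30 + 31 + 31 + 30 + 31 + 30 + 26 = 1059.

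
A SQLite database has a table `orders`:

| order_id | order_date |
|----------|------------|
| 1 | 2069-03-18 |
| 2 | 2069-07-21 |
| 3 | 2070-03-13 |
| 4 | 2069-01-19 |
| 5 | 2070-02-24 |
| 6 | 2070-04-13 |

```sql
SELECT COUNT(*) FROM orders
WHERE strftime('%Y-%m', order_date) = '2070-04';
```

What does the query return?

Rows with year-month 2070-04: 2070-04-13 → 1.

1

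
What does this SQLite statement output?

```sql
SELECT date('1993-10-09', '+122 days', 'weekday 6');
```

Applying '+122 days' to 1993-10-09: counting 122 days forward gives 1994-02-08.
`weekday 6` advances to the next Saturday; 1994-02-08 is a Tuesday, so it moves forward to 1994-02-12.

1994-02-12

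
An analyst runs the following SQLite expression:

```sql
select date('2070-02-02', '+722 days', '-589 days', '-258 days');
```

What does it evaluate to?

Applying '+722 days' to 2070-02-02: counting 722 days forward gives 2072-01-25.
Applying '-589 days' to 2072-01-25: counting 589 days back gives 2070-06-15.
Applying '-258 days' to 2070-06-15: counting 258 days back gives 2069-09-30.

2069-09-30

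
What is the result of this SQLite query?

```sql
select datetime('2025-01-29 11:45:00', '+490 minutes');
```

2025-01-29 19:55:00

490 minutes = 8h 10m; +490 minutes from 2025-01-29 11:45:00 is 2025-01-29 19:55:00.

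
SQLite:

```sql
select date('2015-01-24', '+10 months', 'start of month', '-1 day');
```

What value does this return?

Adding +10 months to 2015-01-24 gives 2015-11-24.
`start of month` rewinds 2015-11-24 to 2015-11-01.
Going back 1 day from 2015-11-01 reaches 2015-10-31 (last day of October, 31 days).

2015-10-31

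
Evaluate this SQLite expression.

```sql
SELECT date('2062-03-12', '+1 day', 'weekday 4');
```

2062-03-16

Advancing 1 more day within March lands on 2062-03-13.
`weekday 4` advances to the next Thursday; 2062-03-13 is a Monday, so it moves forward to 2062-03-16.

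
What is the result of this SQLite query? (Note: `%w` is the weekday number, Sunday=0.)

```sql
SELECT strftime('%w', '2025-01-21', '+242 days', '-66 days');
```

First apply '+242 days', '-66 days': 2025-01-21 → 2025-07-16.
2025-07-16 is a Wednesday; with Sunday=0 that is 3.

3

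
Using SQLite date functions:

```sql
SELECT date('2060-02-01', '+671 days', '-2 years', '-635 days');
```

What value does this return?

Applying '+671 days' to 2060-02-01: counting 671 days forward gives 2061-12-03.
Adding -2 years to 2061-12-03 gives 2059-12-03.
Applying '-635 days' to 2059-12-03: counting 635 days back gives 2058-03-08.

2058-03-08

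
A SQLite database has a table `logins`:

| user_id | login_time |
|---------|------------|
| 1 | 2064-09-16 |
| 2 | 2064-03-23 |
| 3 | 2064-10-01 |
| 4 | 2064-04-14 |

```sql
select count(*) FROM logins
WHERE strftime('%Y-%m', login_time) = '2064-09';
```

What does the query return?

Rows with year-month 2064-09: 2064-09-16 → 1.

1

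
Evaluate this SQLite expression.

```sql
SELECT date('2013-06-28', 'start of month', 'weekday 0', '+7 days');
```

2013-06-09

`start of month` rewinds 2013-06-28 to 2013-06-01.
`weekday 0` advances to the next Sunday; 2013-06-01 is a Saturday, so it moves forward to 2013-06-02.
Advancing 7 more days within June lands on 2013-06-09.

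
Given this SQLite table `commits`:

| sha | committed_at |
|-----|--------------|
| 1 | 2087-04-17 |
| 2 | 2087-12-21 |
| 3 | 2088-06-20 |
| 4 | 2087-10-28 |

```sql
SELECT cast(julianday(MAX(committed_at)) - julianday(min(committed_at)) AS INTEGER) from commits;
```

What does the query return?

430

MIN = 2087-04-17, MAX = 2088-06-20.
13 days remain in April 2087 after the 17th (30 − 17).
Full months from May 2087 through May 2088 contribute their day counts.
Then 20 days into June 2088.
Total: 13 + 31 + 30 + 31 + 31 + 30 + 31 + 30 + 31 + 31 + 29 + 31 + 30 + 31 + 20 = 430.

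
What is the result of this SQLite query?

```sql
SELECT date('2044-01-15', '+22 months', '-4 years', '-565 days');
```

Adding +22 months to 2044-01-15 gives 2045-11-15.
Adding -4 years to 2045-11-15 gives 2041-11-15.
Applying '-565 days' to 2041-11-15: counting 565 days back gives 2040-04-29.

2040-04-29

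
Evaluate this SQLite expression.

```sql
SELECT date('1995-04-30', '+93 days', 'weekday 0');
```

1995-08-06

Applying '+93 days' to 1995-04-30: counting 93 days forward gives 1995-08-01.
`weekday 0` advances to the next Sunday; 1995-08-01 is a Tuesday, so it moves forward to 1995-08-06.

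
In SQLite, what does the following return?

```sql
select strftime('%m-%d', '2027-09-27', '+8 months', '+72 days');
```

First apply '+8 months', '+72 days': 2027-09-27 → 2028-08-07.
`%m-%d` extracts the month-day: 08-07.

08-07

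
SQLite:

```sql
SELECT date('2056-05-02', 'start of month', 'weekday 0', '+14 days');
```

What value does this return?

`start of month` rewinds 2056-05-02 to 2056-05-01.
`weekday 0` advances to the next Sunday; 2056-05-01 is a Monday, so it moves forward to 2056-05-07.
Advancing 14 more days within May lands on 2056-05-21.

2056-05-21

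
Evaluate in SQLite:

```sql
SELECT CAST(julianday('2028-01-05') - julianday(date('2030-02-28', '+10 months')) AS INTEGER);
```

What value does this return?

Adding +10 months to 2030-02-28 gives 2030-12-28.
26 days remain in January 2028 after the 5th (31 − 5).
Full months from February 2028 through November 2030 contribute their day counts.
Then 28 days into December 2030.
Total: 26 + 29 + 31 + 30 + 31 + 30 + 31 + 31 + 30 + 31 + 30 + 31 + 31 + 28 + 31 + 30 + 31 + 30 + 31 + 31 + 30 + 31 + 30 + 31 + 31 + 28 + 31 + 30 + 31 + 30 + 31 + 31 + 30 + 31 + 30 + 28 = 1088.
The subtraction is earlier − later, so the result is −1088 → -1088.

-1088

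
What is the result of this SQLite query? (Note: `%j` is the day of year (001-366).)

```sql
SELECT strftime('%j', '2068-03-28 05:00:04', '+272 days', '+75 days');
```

First apply '+272 days', '+75 days': 2068-03-28 05:00:04 → 2069-03-10 05:00:04.
Day-of-year for 2069-03-10: days since 2069-01-01 inclusive = 69, zero-padded to 069.

069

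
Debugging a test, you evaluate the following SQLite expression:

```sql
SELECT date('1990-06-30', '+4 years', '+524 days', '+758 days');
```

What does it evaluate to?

Adding +4 years to 1990-06-30 gives 1994-06-30.
Applying '+524 days' to 1994-06-30: counting 524 days forward gives 1995-12-06.
Applying '+758 days' to 1995-12-06: counting 758 days forward gives 1998-01-02.

1998-01-02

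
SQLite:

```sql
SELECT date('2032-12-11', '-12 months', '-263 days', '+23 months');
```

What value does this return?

Adding -12 months to 2032-12-11 gives 2031-12-11.
Applying '-263 days' to 2031-12-11: counting 263 days back gives 2031-03-23.
Adding +23 months to 2031-03-23 gives 2033-02-23.

2033-02-23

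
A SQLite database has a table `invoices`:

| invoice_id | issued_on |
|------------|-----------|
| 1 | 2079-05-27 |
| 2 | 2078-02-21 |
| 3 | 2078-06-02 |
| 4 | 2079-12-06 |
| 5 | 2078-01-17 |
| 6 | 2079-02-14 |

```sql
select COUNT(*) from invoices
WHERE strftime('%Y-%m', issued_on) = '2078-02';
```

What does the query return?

1

Rows with year-month 2078-02: 2078-02-21 → 1.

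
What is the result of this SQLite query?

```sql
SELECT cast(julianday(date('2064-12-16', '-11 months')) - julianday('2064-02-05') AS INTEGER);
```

Adding -11 months to 2064-12-16 gives 2064-01-16.
15 days remain in January 2064 after the 16th (31 − 16).
Then 5 days into February 2064.
Total: 15 + 5 = 20.
The subtraction is earlier − later, so the result is −20 → -20.

-20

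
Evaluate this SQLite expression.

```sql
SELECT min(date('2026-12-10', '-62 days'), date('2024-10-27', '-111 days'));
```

date('2026-12-10', '-62 days') → 2026-10-09.
date('2024-10-27', '-111 days') → 2024-07-08.
Earlier of the two is 2024-07-08.

2024-07-08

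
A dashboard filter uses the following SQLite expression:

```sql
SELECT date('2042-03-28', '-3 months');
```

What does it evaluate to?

Adding -3 months to 2042-03-28 gives 2041-12-28.

2041-12-28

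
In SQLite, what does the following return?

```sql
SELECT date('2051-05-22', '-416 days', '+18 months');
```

Applying '-416 days' to 2051-05-22: counting 416 days back gives 2050-04-01.
Adding +18 months to 2050-04-01 gives 2051-10-01.

2051-10-01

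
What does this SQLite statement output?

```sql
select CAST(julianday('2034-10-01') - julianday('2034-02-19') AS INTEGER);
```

224

9 days remain in February 2034 after the 19th (28 − 19).
Full months from March 2034 through September 2034 contribute their day counts.
Then 1 day into October 2034.
Total: 9 + 31 + 30 + 31 + 30 + 31 + 31 + 30 + 1 = 224.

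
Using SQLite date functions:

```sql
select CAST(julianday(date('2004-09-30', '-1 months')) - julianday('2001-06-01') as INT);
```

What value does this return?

1186

Adding -1 month to 2004-09-30 gives 2004-08-30.
29 days remain in June 2001 after the 1st (30 − 1).
Full months from July 2001 through July 2004 contribute their day counts.
Then 30 days into August 2004.
Total: 29 + 31 + 31 + 30 + 31 + 30 + 31 + 31 + 28 + 31 + 30 + 31 + 30 + 31 + 31 + 30 + 31 + 30 + 31 + 31 + 28 + 31 + 30 + 31 + 30 + 31 + 31 + 30 + 31 + 30 + 31 + 31 + 29 + 31 + 30 + 31 + 30 + 31 + 30 = 1186.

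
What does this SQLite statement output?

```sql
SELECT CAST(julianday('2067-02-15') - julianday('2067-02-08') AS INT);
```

Both dates are in February 2067: 15 − 8 = 7.

7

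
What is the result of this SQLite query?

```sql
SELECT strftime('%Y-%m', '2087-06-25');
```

`%Y-%m` extracts the year-month: 2087-06.

2087-06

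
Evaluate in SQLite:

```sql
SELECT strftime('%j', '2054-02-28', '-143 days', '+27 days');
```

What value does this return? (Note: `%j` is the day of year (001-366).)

308

First apply '-143 days', '+27 days': 2054-02-28 → 2053-11-04.
Day-of-year for 2053-11-04: days since 2053-01-01 inclusive = 308, zero-padded to 308.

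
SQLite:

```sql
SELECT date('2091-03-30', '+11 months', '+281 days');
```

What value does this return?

2092-12-07

Adding +11 months to 2091-03-30 targets 2092-02-30. February 2092 has only 29 days, so SQLite normalizes the 1-day overflow forward to 2092-03-01.
Applying '+281 days' to 2092-03-01: counting 281 days forward gives 2092-12-07.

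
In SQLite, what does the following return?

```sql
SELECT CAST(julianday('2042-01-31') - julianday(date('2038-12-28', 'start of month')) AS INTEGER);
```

1157

`start of month` rewinds 2038-12-28 to 2038-12-01.
30 days remain in December 2038 after the 1st (31 − 1).
Full months from January 2039 through December 2041 contribute their day counts.
Then 31 days into January 2042.
Total: 30 + 31 + 28 + 31 + 30 + 31 + 30 + 31 + 31 + 30 + 31 + 30 + 31 + 31 + 29 + 31 + 30 + 31 + 30 + 31 + 31 + 30 + 31 + 30 + 31 + 31 + 28 + 31 + 30 + 31 + 30 + 31 + 31 + 30 + 31 + 30 + 31 + 31 = 1157.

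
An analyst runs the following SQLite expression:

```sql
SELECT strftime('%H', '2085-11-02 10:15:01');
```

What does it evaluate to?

10

`%H` extracts the 2-digit hour (00-23): 10.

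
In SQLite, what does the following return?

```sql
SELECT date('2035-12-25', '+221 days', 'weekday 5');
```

2036-08-08

Applying '+221 days' to 2035-12-25: counting 221 days forward gives 2036-08-02.
`weekday 5` advances to the next Friday; 2036-08-02 is a Saturday, so it moves forward to 2036-08-08.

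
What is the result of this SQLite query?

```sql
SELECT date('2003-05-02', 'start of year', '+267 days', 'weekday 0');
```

`start of year` rewinds 2003-05-02 to 2003-01-01.
Applying '+267 days' to 2003-01-01: counting 267 days forward gives 2003-09-25.
`weekday 0` advances to the next Sunday; 2003-09-25 is a Thursday, so it moves forward to 2003-09-28.

2003-09-28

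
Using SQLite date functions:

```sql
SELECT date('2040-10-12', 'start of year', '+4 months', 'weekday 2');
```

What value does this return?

`start of year` rewinds 2040-10-12 to 2040-01-01.
Adding +4 months to 2040-01-01 gives 2040-05-01.
`weekday 2` advances to the next Tuesday; 2040-05-01 is already a Tuesday, so it stays at 2040-05-01.

2040-05-01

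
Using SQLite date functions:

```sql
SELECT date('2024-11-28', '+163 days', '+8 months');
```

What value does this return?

Applying '+163 days' to 2024-11-28: counting 163 days forward gives 2025-05-10.
Adding +8 months to 2025-05-10 gives 2026-01-10.

2026-01-10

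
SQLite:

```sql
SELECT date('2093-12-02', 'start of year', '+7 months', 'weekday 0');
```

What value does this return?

2093-08-02

`start of year` rewinds 2093-12-02 to 2093-01-01.
Adding +7 months to 2093-01-01 gives 2093-08-01.
`weekday 0` advances to the next Sunday; 2093-08-01 is a Saturday, so it moves forward to 2093-08-02.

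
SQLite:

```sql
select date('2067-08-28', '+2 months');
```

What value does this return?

Adding +2 months to 2067-08-28 gives 2067-10-28.

2067-10-28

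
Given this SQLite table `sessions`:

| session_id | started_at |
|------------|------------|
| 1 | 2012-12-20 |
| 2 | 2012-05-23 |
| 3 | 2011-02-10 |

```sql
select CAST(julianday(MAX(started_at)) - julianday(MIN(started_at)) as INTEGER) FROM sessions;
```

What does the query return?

679

MIN = 2011-02-10, MAX = 2012-12-20.
18 days remain in February 2011 after the 10th (28 − 10).
Full months from March 2011 through November 2012 contribute their day counts.
Then 20 days into December 2012.
Total: 18 + 31 + 30 + 31 + 30 + 31 + 31 + 30 + 31 + 30 + 31 + 31 + 29 + 31 + 30 + 31 + 30 + 31 + 31 + 30 + 31 + 30 + 20 = 679.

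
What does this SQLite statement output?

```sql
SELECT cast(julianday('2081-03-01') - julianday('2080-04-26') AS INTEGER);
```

4 days remain in April 2080 after the 26th (30 − 26).
Full months from May 2080 through February 2081 contribute their day counts.
Then 1 day into March 2081.
Total: 4 + 31 + 30 + 31 + 31 + 30 + 31 + 30 + 31 + 31 + 28 + 1 = 309.

309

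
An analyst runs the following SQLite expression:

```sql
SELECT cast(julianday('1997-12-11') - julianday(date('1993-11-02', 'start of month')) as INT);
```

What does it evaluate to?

1501

`start of month` rewinds 1993-11-02 to 1993-11-01.
29 days remain in November 1993 after the 1st (30 − 1).
Full months from December 1993 through November 1997 contribute their day counts.
Then 11 days into December 1997.
Total: 29 + 31 + 31 + 28 + 31 + 30 + 31 + 30 + 31 + 31 + 30 + 31 + 30 + 31 + 31 + 28 + 31 + 30 + 31 + 30 + 31 + 31 + 30 + 31 + 30 + 31 + 31 + 29 + 31 + 30 + 31 + 30 + 31 + 31 + 30 + 31 + 30 + 31 + 31 + 28 + 31 + 30 + 31 + 30 + 31 + 31 + 30 + 31 + 30 + 11 = 1501.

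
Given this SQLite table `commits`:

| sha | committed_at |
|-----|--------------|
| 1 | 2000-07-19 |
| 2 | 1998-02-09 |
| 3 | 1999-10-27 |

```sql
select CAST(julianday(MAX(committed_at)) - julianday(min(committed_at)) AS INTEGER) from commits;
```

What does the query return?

MIN = 1998-02-09, MAX = 2000-07-19.
19 days remain in February 1998 after the 9th (28 − 9).
Full months from March 1998 through June 2000 contribute their day counts.
Then 19 days into July 2000.
Total: 19 + 31 + 30 + 31 + 30 + 31 + 31 + 30 + 31 + 30 + 31 + 31 + 28 + 31 + 30 + 31 + 30 + 31 + 31 + 30 + 31 + 30 + 31 + 31 + 29 + 31 + 30 + 31 + 30 + 19 = 891.

891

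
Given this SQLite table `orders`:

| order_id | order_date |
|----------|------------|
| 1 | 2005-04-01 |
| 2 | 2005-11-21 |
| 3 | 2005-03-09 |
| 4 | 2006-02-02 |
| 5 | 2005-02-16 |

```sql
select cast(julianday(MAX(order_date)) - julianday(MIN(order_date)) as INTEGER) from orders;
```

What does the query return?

351

MIN = 2005-02-16, MAX = 2006-02-02.
12 days remain in February 2005 after the 16th (28 − 16).
Full months from March 2005 through January 2006 contribute their day counts.
Then 2 days into February 2006.
Total: 12 + 31 + 30 + 31 + 30 + 31 + 31 + 30 + 31 + 30 + 31 + 31 + 2 = 351.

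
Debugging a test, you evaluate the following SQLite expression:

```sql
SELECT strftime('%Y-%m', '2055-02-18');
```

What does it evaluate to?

2055-02

`%Y-%m` extracts the year-month: 2055-02.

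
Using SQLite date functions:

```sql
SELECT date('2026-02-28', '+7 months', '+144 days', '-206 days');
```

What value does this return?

Adding +7 months to 2026-02-28 gives 2026-09-28.
Applying '+144 days' to 2026-09-28: counting 144 days forward gives 2027-02-19.
Applying '-206 days' to 2027-02-19: counting 206 days back gives 2026-07-28.

2026-07-28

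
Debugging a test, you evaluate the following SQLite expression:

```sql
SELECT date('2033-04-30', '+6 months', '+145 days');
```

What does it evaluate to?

Adding +6 months to 2033-04-30 gives 2033-10-30.
Applying '+145 days' to 2033-10-30: counting 145 days forward gives 2034-03-24.

2034-03-24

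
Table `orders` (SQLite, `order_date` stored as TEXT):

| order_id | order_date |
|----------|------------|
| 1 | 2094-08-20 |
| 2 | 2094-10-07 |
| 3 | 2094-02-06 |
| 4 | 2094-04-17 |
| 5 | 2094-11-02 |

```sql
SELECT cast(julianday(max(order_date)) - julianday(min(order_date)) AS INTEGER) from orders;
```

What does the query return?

269

MIN = 2094-02-06, MAX = 2094-11-02.
22 days remain in February 2094 after the 6th (28 − 6).
Full months from March 2094 through October 2094 contribute their day counts.
Then 2 days into November 2094.
Total: 22 + 31 + 30 + 31 + 30 + 31 + 31 + 30 + 31 + 2 = 269.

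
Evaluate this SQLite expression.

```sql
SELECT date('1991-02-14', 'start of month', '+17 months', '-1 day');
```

1992-06-30

`start of month` rewinds 1991-02-14 to 1991-02-01.
Adding +17 months to 1991-02-01 gives 1992-07-01.
Going back 1 day from 1992-07-01 reaches 1992-06-30 (last day of June, 30 days).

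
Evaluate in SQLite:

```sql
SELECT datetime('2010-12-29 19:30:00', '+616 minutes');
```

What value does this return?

2010-12-30 05:46:00

616 minutes = 10h 16m; +616 minutes from 2010-12-29 19:30:00 is 2010-12-30 05:46:00 (crosses midnight).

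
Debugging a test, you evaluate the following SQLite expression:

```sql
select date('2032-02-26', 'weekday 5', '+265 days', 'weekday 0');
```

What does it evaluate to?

2032-11-21

`weekday 5` advances to the next Friday; 2032-02-26 is a Thursday, so it moves forward to 2032-02-27.
Applying '+265 days' to 2032-02-27: counting 265 days forward gives 2032-11-18.
`weekday 0` advances to the next Sunday; 2032-11-18 is a Thursday, so it moves forward to 2032-11-21.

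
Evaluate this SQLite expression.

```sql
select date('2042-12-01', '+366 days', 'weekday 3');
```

Applying '+366 days' to 2042-12-01: counting 366 days forward gives 2043-12-02.
`weekday 3` advances to the next Wednesday; 2043-12-02 is already a Wednesday, so it stays at 2043-12-02.

2043-12-02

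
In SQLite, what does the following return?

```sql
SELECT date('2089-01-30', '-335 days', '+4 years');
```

Applying '-335 days' to 2089-01-30: counting 335 days back gives 2088-03-01.
Adding +4 years to 2088-03-01 gives 2092-03-01.

2092-03-01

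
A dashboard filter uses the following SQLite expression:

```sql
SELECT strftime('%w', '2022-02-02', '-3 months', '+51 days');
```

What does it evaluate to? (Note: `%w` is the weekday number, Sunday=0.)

First apply '-3 months', '+51 days': 2022-02-02 → 2021-12-23.
2021-12-23 is a Thursday; with Sunday=0 that is 4.

4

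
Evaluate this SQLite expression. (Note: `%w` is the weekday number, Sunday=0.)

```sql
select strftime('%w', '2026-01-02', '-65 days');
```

3

First apply '-65 days': 2026-01-02 → 2025-10-29.
2025-10-29 is a Wednesday; with Sunday=0 that is 3.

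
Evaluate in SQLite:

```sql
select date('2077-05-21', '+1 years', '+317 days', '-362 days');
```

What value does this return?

2078-04-06

Adding +1 year to 2077-05-21 gives 2078-05-21.
Applying '+317 days' to 2078-05-21: counting 317 days forward gives 2079-04-03.
Applying '-362 days' to 2079-04-03: counting 362 days back gives 2078-04-06.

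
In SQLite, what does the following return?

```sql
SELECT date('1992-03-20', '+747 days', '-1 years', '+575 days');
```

1994-11-02

Applying '+747 days' to 1992-03-20: counting 747 days forward gives 1994-04-06.
Adding -1 year to 1994-04-06 gives 1993-04-06.
Applying '+575 days' to 1993-04-06: counting 575 days forward gives 1994-11-02.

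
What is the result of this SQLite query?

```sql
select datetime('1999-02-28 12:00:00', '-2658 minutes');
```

1999-02-26 15:42:00

2658 minutes = 44h 18m; -2658 minutes from 1999-02-28 12:00:00 is 1999-02-26 15:42:00 (crosses midnight).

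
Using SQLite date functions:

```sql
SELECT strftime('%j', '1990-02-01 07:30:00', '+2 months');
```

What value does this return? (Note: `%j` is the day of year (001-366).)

091

First apply '+2 months': 1990-02-01 07:30:00 → 1990-04-01 07:30:00.
Day-of-year for 1990-04-01: days since 1990-01-01 inclusive = 91, zero-padded to 091.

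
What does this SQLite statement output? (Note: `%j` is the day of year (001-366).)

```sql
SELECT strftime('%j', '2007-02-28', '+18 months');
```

First apply '+18 months': 2007-02-28 → 2008-08-28.
Day-of-year for 2008-08-28: days since 2008-01-01 inclusive = 241, zero-padded to 241.

241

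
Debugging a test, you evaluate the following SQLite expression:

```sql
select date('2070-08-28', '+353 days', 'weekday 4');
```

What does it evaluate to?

2071-08-20

Applying '+353 days' to 2070-08-28: counting 353 days forward gives 2071-08-16.
`weekday 4` advances to the next Thursday; 2071-08-16 is a Sunday, so it moves forward to 2071-08-20.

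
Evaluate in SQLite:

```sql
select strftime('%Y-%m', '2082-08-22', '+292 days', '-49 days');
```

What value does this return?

2083-04

First apply '+292 days', '-49 days': 2082-08-22 → 2083-04-22.
`%Y-%m` extracts the year-month: 2083-04.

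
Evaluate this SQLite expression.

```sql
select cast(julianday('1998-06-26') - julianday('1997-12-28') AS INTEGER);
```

3 days remain in December 1997 after the 28th (31 − 28).
January 1998: 31 days.
February 1998: 28 days.
March 1998: 31 days.
April 1998: 30 days.
May 1998: 31 days.
Then 26 days into June 1998.
Total: 3 + 31 + 28 + 31 + 30 + 31 + 26 = 180.

180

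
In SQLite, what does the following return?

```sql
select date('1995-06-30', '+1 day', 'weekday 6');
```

June 1995 has 30 days; 0 remain after the 30th, so 1 days reach 1995-07-01.
`weekday 6` advances to the next Saturday; 1995-07-01 is already a Saturday, so it stays at 1995-07-01.

1995-07-01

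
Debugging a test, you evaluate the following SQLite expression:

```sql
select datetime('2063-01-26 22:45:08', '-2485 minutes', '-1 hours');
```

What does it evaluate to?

2063-01-25 04:20:08

2485 minutes = 41h 25m; -2485 minutes from 2063-01-26 22:45:08 is 2063-01-25 05:20:08 (crosses midnight).
-1 hours from 2063-01-25 05:20:08 is 2063-01-25 04:20:08.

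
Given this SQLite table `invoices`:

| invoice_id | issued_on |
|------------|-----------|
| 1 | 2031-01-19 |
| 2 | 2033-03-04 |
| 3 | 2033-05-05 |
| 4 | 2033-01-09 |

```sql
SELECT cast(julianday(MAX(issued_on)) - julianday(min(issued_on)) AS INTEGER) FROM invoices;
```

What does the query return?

MIN = 2031-01-19, MAX = 2033-05-05.
12 days remain in January 2031 after the 19th (31 − 19).
Full months from February 2031 through April 2033 contribute their day counts.
Then 5 days into May 2033.
Total: 12 + 28 + 31 + 30 + 31 + 30 + 31 + 31 + 30 + 31 + 30 + 31 + 31 + 29 + 31 + 30 + 31 + 30 + 31 + 31 + 30 + 31 + 30 + 31 + 31 + 28 + 31 + 30 + 5 = 837.

837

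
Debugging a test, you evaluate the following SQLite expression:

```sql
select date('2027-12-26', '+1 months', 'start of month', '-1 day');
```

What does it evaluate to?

2027-12-31

Adding +1 month to 2027-12-26 gives 2028-01-26.
`start of month` rewinds 2028-01-26 to 2028-01-01.
Going back 1 day from 2028-01-01 reaches 2027-12-31 (last day of December, 31 days).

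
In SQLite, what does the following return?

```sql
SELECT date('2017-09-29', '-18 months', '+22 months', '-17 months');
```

Adding -18 months to 2017-09-29 gives 2016-03-29.
Adding +22 months to 2016-03-29 gives 2018-01-29.
Adding -17 months to 2018-01-29 gives 2016-08-29.

2016-08-29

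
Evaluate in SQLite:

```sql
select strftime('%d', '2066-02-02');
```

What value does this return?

`%d` extracts the 2-digit day of month: 02.

02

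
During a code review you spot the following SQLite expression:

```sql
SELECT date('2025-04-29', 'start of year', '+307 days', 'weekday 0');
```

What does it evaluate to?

2025-11-09

`start of year` rewinds 2025-04-29 to 2025-01-01.
Applying '+307 days' to 2025-01-01: counting 307 days forward gives 2025-11-04.
`weekday 0` advances to the next Sunday; 2025-11-04 is a Tuesday, so it moves forward to 2025-11-09.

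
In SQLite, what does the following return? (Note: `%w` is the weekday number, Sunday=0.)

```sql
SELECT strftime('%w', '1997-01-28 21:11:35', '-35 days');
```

First apply '-35 days': 1997-01-28 21:11:35 → 1996-12-24 21:11:35.
1996-12-24 is a Tuesday; with Sunday=0 that is 2.

2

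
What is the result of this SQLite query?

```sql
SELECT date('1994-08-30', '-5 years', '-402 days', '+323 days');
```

1989-06-12

Adding -5 years to 1994-08-30 gives 1989-08-30.
Applying '-402 days' to 1989-08-30: counting 402 days back gives 1988-07-24.
Applying '+323 days' to 1988-07-24: counting 323 days forward gives 1989-06-12.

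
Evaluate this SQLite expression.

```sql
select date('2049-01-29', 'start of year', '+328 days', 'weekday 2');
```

2049-11-30

`start of year` rewinds 2049-01-29 to 2049-01-01.
Applying '+328 days' to 2049-01-01: counting 328 days forward gives 2049-11-25.
`weekday 2` advances to the next Tuesday; 2049-11-25 is a Thursday, so it moves forward to 2049-11-30.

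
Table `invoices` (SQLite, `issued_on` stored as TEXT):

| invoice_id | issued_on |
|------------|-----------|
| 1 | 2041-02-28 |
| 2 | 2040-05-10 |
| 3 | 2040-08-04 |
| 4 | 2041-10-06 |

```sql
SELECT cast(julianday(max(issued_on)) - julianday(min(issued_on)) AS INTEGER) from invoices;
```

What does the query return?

514

MIN = 2040-05-10, MAX = 2041-10-06.
21 days remain in May 2040 after the 10th (31 − 10).
Full months from June 2040 through September 2041 contribute their day counts.
Then 6 days into October 2041.
Total: 21 + 30 + 31 + 31 + 30 + 31 + 30 + 31 + 31 + 28 + 31 + 30 + 31 + 30 + 31 + 31 + 30 + 6 = 514.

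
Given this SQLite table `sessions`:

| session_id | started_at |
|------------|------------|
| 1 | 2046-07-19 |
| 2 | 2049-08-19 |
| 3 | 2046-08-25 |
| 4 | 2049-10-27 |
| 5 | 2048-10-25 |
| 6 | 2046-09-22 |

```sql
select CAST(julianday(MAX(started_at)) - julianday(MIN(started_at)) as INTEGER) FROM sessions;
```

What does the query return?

1196

MIN = 2046-07-19, MAX = 2049-10-27.
12 days remain in July 2046 after the 19th (31 − 19).
Full months from August 2046 through September 2049 contribute their day counts.
Then 27 days into October 2049.
Total: 12 + 31 + 30 + 31 + 30 + 31 + 31 + 28 + 31 + 30 + 31 + 30 + 31 + 31 + 30 + 31 + 30 + 31 + 31 + 29 + 31 + 30 + 31 + 30 + 31 + 31 + 30 + 31 + 30 + 31 + 31 + 28 + 31 + 30 + 31 + 30 + 31 + 31 + 30 + 27 = 1196.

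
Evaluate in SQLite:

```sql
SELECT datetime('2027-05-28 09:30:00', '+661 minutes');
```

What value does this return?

661 minutes = 11h 1m; +661 minutes from 2027-05-28 09:30:00 is 2027-05-28 20:31:00.

2027-05-28 20:31:00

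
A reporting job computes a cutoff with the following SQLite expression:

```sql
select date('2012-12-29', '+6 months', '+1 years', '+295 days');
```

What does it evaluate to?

2015-04-20

Adding +6 months to 2012-12-29 gives 2013-06-29.
Adding +1 year to 2013-06-29 gives 2014-06-29.
Applying '+295 days' to 2014-06-29: counting 295 days forward gives 2015-04-20.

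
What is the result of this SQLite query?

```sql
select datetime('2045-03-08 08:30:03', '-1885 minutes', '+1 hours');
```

2045-03-07 02:05:03

1885 minutes = 31h 25m; -1885 minutes from 2045-03-08 08:30:03 is 2045-03-07 01:05:03 (crosses midnight).
+1 hours from 2045-03-07 01:05:03 is 2045-03-07 02:05:03.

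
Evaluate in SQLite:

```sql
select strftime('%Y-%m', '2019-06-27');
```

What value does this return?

`%Y-%m` extracts the year-month: 2019-06.

2019-06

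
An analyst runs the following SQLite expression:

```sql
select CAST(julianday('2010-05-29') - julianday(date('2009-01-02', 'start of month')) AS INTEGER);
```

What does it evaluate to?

513

`start of month` rewinds 2009-01-02 to 2009-01-01.
30 days remain in January 2009 after the 1st (31 − 1).
Full months from February 2009 through April 2010 contribute their day counts.
Then 29 days into May 2010.
Total: 30 + 28 + 31 + 30 + 31 + 30 + 31 + 31 + 30 + 31 + 30 + 31 + 31 + 28 + 31 + 30 + 29 = 513.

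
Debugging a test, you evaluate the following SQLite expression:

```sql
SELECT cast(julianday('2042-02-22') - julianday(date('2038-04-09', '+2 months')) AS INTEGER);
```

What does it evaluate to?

1354

Adding +2 months to 2038-04-09 gives 2038-06-09.
21 days remain in June 2038 after the 9th (30 − 9).
Full months from July 2038 through January 2042 contribute their day counts.
Then 22 days into February 2042.
Total: 21 + 31 + 31 + 30 + 31 + 30 + 31 + 31 + 28 + 31 + 30 + 31 + 30 + 31 + 31 + 30 + 31 + 30 + 31 + 31 + 29 + 31 + 30 + 31 + 30 + 31 + 31 + 30 + 31 + 30 + 31 + 31 + 28 + 31 + 30 + 31 + 30 + 31 + 31 + 30 + 31 + 30 + 31 + 31 + 22 = 1354.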